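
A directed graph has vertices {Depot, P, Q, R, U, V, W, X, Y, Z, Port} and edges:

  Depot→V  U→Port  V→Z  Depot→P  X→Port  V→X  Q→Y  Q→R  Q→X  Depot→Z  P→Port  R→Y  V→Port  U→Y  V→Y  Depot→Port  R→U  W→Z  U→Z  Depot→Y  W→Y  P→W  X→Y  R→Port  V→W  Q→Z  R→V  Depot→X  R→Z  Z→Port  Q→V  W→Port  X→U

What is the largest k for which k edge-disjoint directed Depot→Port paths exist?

5

Assign every edge capacity 1; by Menger, the answer equals the max flow.
Path Depot→Port (+1); total 1.
Path Depot→P→Port (+1); total 2.
Path Depot→V→Port (+1); total 3.
Path Depot→X→Port (+1); total 4.
Path Depot→Z→Port (+1); total 5.
No residual Depot→Port path; max flow = 5.
Certifying cut of size 5: {Depot→P, Depot→Port, Depot→V, Depot→X, Depot→Z}.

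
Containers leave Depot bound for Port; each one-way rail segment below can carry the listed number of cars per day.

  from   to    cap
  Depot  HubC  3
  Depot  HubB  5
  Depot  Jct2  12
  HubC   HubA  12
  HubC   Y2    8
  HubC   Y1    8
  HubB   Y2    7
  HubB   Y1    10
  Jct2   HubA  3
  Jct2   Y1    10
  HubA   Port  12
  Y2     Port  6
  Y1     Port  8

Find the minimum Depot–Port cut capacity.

Augment Depot→HubC→HubA→Port: bottleneck 3, flow now 3.
Augment Depot→HubB→Y2→Port: bottleneck 5, flow now 8.
Augment Depot→Jct2→HubA→Port: bottleneck 3, flow now 11.
Augment Depot→Jct2→Y1→Port: bottleneck 8, flow now 19.
No augmenting path remains; maximum flow = 19.
By max-flow min-cut, the minimum cut capacity equals the max flow.
In the residual graph, reachable from Depot: {Depot, Jct2, Y1}.
Min-cut edges: Depot→HubC (3), Depot→HubB (5), Jct2→HubA (3), Y1→Port (8); capacity 3 + 5 + 3 + 8 = 19.

19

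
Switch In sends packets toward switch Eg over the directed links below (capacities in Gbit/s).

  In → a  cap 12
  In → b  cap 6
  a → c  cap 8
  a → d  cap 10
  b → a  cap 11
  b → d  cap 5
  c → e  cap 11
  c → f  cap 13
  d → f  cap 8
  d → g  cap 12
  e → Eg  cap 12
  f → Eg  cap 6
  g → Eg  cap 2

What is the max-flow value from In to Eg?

Augment In→a→c→e→Eg: bottleneck 8, flow now 8.
Augment In→a→d→f→Eg: bottleneck 4, flow now 12.
Augment In→b→d→f→Eg: bottleneck 2, flow now 14.
Augment In→b→d→g→Eg: bottleneck 2, flow now 16.
No augmenting path remains; maximum flow = 16.
In the residual graph, reachable from In: {In, a, b, d, f, g}.
Min-cut edges: a→c (8), f→Eg (6), g→Eg (2); capacity 8 + 6 + 2 = 16.
This cut is saturated, so no flow can exceed 16.

16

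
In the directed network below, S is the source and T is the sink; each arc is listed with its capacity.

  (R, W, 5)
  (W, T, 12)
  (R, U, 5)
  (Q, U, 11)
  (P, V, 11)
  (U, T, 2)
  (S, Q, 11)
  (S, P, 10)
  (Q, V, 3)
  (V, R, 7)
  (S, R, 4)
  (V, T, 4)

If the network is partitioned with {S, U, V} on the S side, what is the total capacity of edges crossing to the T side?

Edges leaving {S, U, V}: S→P (10), S→Q (11), S→R (4), U→T (2), V→R (7), V→T (4).
Cut capacity = 10 + 11 + 4 + 2 + 7 + 4 = 38.

38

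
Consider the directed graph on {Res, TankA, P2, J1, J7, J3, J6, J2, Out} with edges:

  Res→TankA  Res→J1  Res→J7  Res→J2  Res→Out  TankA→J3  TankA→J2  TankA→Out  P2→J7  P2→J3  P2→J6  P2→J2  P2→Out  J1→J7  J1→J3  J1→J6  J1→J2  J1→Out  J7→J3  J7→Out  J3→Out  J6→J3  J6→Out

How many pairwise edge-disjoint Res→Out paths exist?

4

Assign every edge capacity 1; by Menger, the answer equals the max flow.
Path Res→Out (+1); total 1.
Path Res→TankA→Out (+1); total 2.
Path Res→J1→Out (+1); total 3.
Path Res→J7→Out (+1); total 4.
No residual Res→Out path; max flow = 4.
Certifying cut of size 4: {Res→J1, Res→J7, Res→Out, Res→TankA}.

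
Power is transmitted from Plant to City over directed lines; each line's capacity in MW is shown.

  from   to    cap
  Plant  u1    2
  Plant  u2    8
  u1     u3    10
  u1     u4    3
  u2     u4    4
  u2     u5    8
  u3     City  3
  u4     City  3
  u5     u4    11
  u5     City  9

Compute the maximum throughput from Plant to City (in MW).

10

Augment Plant→u1→u3→City: bottleneck 2, flow now 2.
Augment Plant→u2→u4→City: bottleneck 3, flow now 5.
Augment Plant→u2→u5→City: bottleneck 5, flow now 10.
No augmenting path remains; maximum flow = 10.
In the residual graph, reachable from Plant: {Plant}.
Min-cut edges: Plant→u1 (2), Plant→u2 (8); capacity 2 + 8 = 10.
This cut is saturated, so no flow can exceed 10.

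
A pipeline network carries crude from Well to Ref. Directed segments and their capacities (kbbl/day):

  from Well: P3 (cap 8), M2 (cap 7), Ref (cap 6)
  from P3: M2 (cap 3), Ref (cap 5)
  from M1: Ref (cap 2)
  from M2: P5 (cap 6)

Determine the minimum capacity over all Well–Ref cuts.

11

Augment Well→Ref: bottleneck 6, flow now 6.
Augment Well→P3→Ref: bottleneck 5, flow now 11.
No augmenting path remains; maximum flow = 11.
By max-flow min-cut, the minimum cut capacity equals the max flow.
In the residual graph, reachable from Well: {Well, P3, M2, P5}.
Min-cut edges: Well→Ref (6), P3→Ref (5); capacity 6 + 5 = 11.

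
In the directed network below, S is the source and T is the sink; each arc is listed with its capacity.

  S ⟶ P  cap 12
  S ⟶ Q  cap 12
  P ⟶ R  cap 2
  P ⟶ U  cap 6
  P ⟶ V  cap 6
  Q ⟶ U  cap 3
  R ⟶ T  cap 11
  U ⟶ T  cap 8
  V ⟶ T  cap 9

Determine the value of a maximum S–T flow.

15

Augment S→P→R→T: bottleneck 2, flow now 2.
Augment S→P→U→T: bottleneck 6, flow now 8.
Augment S→P→V→T: bottleneck 4, flow now 12.
Augment S→Q→U→T: bottleneck 2, flow now 14.
Augment S→Q→U→P→V→T: bottleneck 1, flow now 15. (uses reverse residual edge)
No augmenting path remains; maximum flow = 15.
In the residual graph, reachable from S: {S, Q}.
Min-cut edges: S→P (12), Q→U (3); capacity 12 + 3 = 15.
This cut is saturated, so no flow can exceed 15.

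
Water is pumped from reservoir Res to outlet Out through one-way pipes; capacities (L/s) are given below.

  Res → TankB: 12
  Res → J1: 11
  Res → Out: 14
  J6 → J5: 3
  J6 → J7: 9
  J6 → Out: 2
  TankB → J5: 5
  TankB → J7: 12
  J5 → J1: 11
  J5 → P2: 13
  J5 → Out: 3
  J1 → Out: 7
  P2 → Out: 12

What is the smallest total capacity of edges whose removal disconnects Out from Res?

Augment Res→Out: bottleneck 14, flow now 14.
Augment Res→J1→Out: bottleneck 7, flow now 21.
Augment Res→TankB→J5→Out: bottleneck 3, flow now 24.
Augment Res→TankB→J5→P2→Out: bottleneck 2, flow now 26.
No augmenting path remains; maximum flow = 26.
By max-flow min-cut, the minimum cut capacity equals the max flow.
In the residual graph, reachable from Res: {Res, TankB, J7, J1}.
Min-cut edges: Res→Out (14), TankB→J5 (5), J1→Out (7); capacity 14 + 5 + 7 = 26.

26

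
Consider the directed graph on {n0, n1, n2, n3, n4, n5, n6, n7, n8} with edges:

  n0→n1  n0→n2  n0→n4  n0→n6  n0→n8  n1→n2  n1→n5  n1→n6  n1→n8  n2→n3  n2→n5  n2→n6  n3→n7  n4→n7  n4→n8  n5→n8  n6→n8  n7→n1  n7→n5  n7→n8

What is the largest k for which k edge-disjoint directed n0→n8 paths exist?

5

Assign every edge capacity 1; by Menger, the answer equals the max flow.
Path n0→n8 (+1); total 1.
Path n0→n1→n8 (+1); total 2.
Path n0→n4→n8 (+1); total 3.
Path n0→n6→n8 (+1); total 4.
Path n0→n2→n5→n8 (+1); total 5.
No residual n0→n8 path; max flow = 5.
Certifying cut of size 5: {n0→n1, n0→n2, n0→n4, n0→n6, n0→n8}.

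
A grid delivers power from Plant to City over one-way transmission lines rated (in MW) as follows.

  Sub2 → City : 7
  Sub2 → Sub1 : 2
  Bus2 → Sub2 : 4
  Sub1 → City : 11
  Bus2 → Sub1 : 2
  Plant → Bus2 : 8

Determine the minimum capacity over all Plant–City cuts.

6

Augment Plant→Bus2→Sub1→City: bottleneck 2, flow now 2.
Augment Plant→Bus2→Sub2→City: bottleneck 4, flow now 6.
No augmenting path remains; maximum flow = 6.
By max-flow min-cut, the minimum cut capacity equals the max flow.
In the residual graph, reachable from Plant: {Plant, Bus2}.
Min-cut edges: Bus2→Sub1 (2), Bus2→Sub2 (4); capacity 2 + 4 = 6.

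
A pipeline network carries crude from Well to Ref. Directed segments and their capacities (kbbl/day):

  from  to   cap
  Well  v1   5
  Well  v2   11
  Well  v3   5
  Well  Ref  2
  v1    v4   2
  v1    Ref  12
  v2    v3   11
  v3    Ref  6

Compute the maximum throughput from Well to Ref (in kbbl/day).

13

Augment Well→Ref: bottleneck 2, flow now 2.
Augment Well→v1→Ref: bottleneck 5, flow now 7.
Augment Well→v3→Ref: bottleneck 5, flow now 12.
Augment Well→v2→v3→Ref: bottleneck 1, flow now 13.
No augmenting path remains; maximum flow = 13.
In the residual graph, reachable from Well: {Well, v2, v3}.
Min-cut edges: Well→v1 (5), Well→Ref (2), v3→Ref (6); capacity 5 + 2 + 6 = 13.
This cut is saturated, so no flow can exceed 13.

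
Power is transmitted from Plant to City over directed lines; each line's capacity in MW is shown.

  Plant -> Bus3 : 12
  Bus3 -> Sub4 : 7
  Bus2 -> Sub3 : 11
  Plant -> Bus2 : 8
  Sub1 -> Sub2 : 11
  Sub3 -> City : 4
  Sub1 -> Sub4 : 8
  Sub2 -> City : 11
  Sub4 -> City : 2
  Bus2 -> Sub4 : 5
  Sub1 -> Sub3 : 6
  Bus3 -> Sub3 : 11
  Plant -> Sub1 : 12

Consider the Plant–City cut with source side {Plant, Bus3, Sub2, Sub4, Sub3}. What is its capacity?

37

Edges leaving {Plant, Bus3, Sub2, Sub4, Sub3}: Plant→Bus2 (8), Plant→Sub1 (12), Sub2→City (11), Sub4→City (2), Sub3→City (4).
Cut capacity = 8 + 12 + 11 + 2 + 4 = 37.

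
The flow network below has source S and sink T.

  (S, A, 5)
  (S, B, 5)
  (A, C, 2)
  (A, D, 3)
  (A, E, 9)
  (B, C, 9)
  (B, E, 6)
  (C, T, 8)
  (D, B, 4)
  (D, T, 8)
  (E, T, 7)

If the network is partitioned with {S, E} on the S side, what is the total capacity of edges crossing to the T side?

Edges leaving {S, E}: S→A (5), S→B (5), E→T (7).
Cut capacity = 5 + 5 + 7 = 17.

17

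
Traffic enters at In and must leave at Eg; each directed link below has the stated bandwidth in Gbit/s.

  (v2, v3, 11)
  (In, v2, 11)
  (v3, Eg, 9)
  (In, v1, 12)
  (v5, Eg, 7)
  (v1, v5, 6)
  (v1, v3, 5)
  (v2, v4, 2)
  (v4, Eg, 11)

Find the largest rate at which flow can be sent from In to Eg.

Augment In→v1→v3→Eg: bottleneck 5, flow now 5.
Augment In→v1→v5→Eg: bottleneck 6, flow now 11.
Augment In→v2→v3→Eg: bottleneck 4, flow now 15.
Augment In→v2→v4→Eg: bottleneck 2, flow now 17.
No augmenting path remains; maximum flow = 17.
In the residual graph, reachable from In: {In, v1, v2, v3}.
Min-cut edges: v1→v5 (6), v2→v4 (2), v3→Eg (9); capacity 6 + 2 + 9 = 17.
This cut is saturated, so no flow can exceed 17.

17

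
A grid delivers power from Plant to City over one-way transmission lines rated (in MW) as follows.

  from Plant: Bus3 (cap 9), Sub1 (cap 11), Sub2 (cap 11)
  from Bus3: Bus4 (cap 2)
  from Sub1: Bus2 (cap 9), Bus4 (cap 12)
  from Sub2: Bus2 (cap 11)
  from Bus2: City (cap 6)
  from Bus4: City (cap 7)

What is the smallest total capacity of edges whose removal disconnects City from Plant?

13

Augment Plant→Bus3→Bus4→City: bottleneck 2, flow now 2.
Augment Plant→Sub1→Bus2→City: bottleneck 6, flow now 8.
Augment Plant→Sub1→Bus4→City: bottleneck 5, flow now 13.
No augmenting path remains; maximum flow = 13.
By max-flow min-cut, the minimum cut capacity equals the max flow.
In the residual graph, reachable from Plant: {Plant, Bus3, Sub1, Sub2, Bus2, Bus4}.
Min-cut edges: Bus2→City (6), Bus4→City (7); capacity 6 + 7 = 13.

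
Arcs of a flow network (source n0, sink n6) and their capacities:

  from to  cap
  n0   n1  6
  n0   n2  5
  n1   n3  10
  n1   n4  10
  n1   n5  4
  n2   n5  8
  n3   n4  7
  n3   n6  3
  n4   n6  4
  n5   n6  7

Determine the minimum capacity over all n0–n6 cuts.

11

Augment n0→n1→n3→n6: bottleneck 3, flow now 3.
Augment n0→n1→n4→n6: bottleneck 3, flow now 6.
Augment n0→n2→n5→n6: bottleneck 5, flow now 11.
No augmenting path remains; maximum flow = 11.
By max-flow min-cut, the minimum cut capacity equals the max flow.
In the residual graph, reachable from n0: {n0}.
Min-cut edges: n0→n1 (6), n0→n2 (5); capacity 6 + 5 = 11.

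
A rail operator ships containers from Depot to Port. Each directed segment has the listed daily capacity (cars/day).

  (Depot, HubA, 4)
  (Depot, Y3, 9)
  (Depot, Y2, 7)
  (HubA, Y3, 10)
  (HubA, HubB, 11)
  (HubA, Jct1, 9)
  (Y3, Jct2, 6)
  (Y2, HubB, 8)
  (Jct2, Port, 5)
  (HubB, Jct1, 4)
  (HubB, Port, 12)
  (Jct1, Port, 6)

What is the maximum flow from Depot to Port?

Augment Depot→HubA→HubB→Port: bottleneck 4, flow now 4.
Augment Depot→Y3→Jct2→Port: bottleneck 5, flow now 9.
Augment Depot→Y2→HubB→Port: bottleneck 7, flow now 16.
No augmenting path remains; maximum flow = 16.
In the residual graph, reachable from Depot: {Depot, Y3, Jct2}.
Min-cut edges: Depot→HubA (4), Depot→Y2 (7), Jct2→Port (5); capacity 4 + 7 + 5 = 16.
This cut is saturated, so no flow can exceed 16.

16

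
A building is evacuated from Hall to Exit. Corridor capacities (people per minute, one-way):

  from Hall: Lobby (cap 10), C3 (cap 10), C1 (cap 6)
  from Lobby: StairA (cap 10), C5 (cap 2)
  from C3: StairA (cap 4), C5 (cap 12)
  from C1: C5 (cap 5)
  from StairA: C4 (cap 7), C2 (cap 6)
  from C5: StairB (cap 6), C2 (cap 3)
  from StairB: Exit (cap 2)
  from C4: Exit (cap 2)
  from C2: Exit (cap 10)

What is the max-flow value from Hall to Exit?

13

Augment Hall→Lobby→StairA→C4→Exit: bottleneck 2, flow now 2.
Augment Hall→Lobby→StairA→C2→Exit: bottleneck 6, flow now 8.
Augment Hall→Lobby→C5→StairB→Exit: bottleneck 2, flow now 10.
Augment Hall→C3→C5→C2→Exit: bottleneck 3, flow now 13.
No augmenting path remains; maximum flow = 13.
In the residual graph, reachable from Hall: {Hall, Lobby, C3, C1, StairA, C5, StairB, C4}.
Min-cut edges: StairA→C2 (6), C5→C2 (3), StairB→Exit (2), C4→Exit (2); capacity 6 + 3 + 2 + 2 = 13.
This cut is saturated, so no flow can exceed 13.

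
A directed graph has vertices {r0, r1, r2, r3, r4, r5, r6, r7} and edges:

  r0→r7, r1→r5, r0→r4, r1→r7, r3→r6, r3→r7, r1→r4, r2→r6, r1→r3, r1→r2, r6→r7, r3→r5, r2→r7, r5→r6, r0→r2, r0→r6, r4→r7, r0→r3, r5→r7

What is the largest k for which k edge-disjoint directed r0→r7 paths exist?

Assign every edge capacity 1; by Menger, the answer equals the max flow.
Path r0→r7 (+1); total 1.
Path r0→r2→r7 (+1); total 2.
Path r0→r3→r7 (+1); total 3.
Path r0→r4→r7 (+1); total 4.
Path r0→r6→r7 (+1); total 5.
No residual r0→r7 path; max flow = 5.
Certifying cut of size 5: {r0→r2, r0→r3, r0→r4, r0→r6, r0→r7}.

5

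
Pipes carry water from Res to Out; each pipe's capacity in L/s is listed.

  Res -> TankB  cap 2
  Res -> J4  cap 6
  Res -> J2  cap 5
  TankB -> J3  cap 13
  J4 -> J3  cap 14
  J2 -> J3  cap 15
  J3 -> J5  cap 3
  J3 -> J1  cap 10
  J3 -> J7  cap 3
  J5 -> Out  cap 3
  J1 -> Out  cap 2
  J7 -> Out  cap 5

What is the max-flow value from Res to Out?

Augment Res→TankB→J3→J5→Out: bottleneck 2, flow now 2.
Augment Res→J4→J3→J5→Out: bottleneck 1, flow now 3.
Augment Res→J4→J3→J1→Out: bottleneck 2, flow now 5.
Augment Res→J4→J3→J7→Out: bottleneck 3, flow now 8.
No augmenting path remains; maximum flow = 8.
In the residual graph, reachable from Res: {Res, TankB, J4, J2, J3, J1}.
Min-cut edges: J3→J5 (3), J3→J7 (3), J1→Out (2); capacity 3 + 3 + 2 = 8.
This cut is saturated, so no flow can exceed 8.

8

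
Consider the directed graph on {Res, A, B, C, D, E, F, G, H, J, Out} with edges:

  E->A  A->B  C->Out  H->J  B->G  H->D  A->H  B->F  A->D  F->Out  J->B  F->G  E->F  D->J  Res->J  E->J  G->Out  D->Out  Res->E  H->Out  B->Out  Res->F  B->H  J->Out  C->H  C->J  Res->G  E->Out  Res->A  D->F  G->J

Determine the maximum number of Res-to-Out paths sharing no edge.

Assign every edge capacity 1; by Menger, the answer equals the max flow.
Path Res→E→Out (+1); total 1.
Path Res→F→Out (+1); total 2.
Path Res→G→Out (+1); total 3.
Path Res→J→Out (+1); total 4.
Path Res→A→B→Out (+1); total 5.
No residual Res→Out path; max flow = 5.
Certifying cut of size 5: {Res→A, Res→E, Res→F, Res→G, Res→J}.

5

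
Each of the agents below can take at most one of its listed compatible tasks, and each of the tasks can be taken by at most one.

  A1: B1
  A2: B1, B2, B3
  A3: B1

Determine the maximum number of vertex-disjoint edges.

2

Unit-capacity flow: source→left, listed edges, right→sink; max matching = max flow.
Augmenting path A1→B1 (+1); matched 1.
Augmenting path A2→B2 (+1); matched 2.
No augmenting path remains; maximum matching = 2.
König certificate: {A2, B1} is a vertex cover of size 2 (every listed pair touches it), so no matching can be larger.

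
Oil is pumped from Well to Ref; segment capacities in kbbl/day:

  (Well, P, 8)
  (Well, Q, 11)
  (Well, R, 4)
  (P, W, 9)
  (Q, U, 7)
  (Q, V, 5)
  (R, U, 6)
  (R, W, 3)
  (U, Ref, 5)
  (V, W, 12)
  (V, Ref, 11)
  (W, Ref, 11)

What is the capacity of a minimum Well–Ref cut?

Augment Well→P→W→Ref: bottleneck 8, flow now 8.
Augment Well→Q→U→Ref: bottleneck 5, flow now 13.
Augment Well→Q→V→Ref: bottleneck 5, flow now 18.
Augment Well→R→W→Ref: bottleneck 3, flow now 21.
No augmenting path remains; maximum flow = 21.
By max-flow min-cut, the minimum cut capacity equals the max flow.
In the residual graph, reachable from Well: {Well, Q, R, U}.
Min-cut edges: Well→P (8), Q→V (5), R→W (3), U→Ref (5); capacity 8 + 5 + 3 + 5 = 21.

21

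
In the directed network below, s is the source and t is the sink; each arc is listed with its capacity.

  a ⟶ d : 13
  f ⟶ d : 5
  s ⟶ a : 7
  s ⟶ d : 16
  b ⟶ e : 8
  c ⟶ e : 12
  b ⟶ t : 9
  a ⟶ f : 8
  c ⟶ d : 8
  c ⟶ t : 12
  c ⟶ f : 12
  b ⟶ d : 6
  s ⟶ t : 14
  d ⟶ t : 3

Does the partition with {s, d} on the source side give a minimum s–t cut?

No — its capacity is 24, but the minimum cut has capacity 17.

Given cut capacity: 7 + 14 + 3 = 24.
Augment s→t: bottleneck 14, flow now 14.
Augment s→d→t: bottleneck 3, flow now 17.
No augmenting path remains; maximum flow = 17.
In the residual graph, reachable from s: {s, a, d, f}.
Min-cut edges: s→t (14), d→t (3); capacity 14 + 3 = 17.
Cut capacity 24 exceeds the max flow 17, so it is not minimum.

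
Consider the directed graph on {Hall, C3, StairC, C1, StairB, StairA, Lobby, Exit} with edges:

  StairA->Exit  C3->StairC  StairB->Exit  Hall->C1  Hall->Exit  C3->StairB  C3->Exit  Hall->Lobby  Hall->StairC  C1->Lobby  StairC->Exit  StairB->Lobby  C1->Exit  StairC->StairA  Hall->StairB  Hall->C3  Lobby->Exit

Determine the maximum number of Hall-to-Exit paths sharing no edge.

6

Assign every edge capacity 1; by Menger, the answer equals the max flow.
Path Hall→Exit (+1); total 1.
Path Hall→C3→Exit (+1); total 2.
Path Hall→StairC→Exit (+1); total 3.
Path Hall→C1→Exit (+1); total 4.
Path Hall→StairB→Exit (+1); total 5.
Path Hall→Lobby→Exit (+1); total 6.
No residual Hall→Exit path; max flow = 6.
Certifying cut of size 6: {Hall→C1, Hall→C3, Hall→Exit, Hall→Lobby, Hall→StairB, Hall→StairC}.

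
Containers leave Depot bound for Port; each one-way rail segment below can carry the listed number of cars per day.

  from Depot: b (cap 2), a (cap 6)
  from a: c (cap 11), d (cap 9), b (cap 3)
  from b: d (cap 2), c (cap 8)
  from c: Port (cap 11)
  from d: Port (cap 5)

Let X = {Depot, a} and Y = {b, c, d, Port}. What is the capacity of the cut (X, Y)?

25

Edges leaving {Depot, a}: Depot→b (2), a→b (3), a→c (11), a→d (9).
Cut capacity = 2 + 3 + 11 + 9 = 25.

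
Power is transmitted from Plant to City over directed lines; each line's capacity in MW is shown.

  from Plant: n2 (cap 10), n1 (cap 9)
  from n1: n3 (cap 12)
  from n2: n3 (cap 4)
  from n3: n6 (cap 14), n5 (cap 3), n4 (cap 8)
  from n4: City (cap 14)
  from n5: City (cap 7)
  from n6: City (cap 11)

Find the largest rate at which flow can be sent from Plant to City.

13

Augment Plant→n1→n3→n4→City: bottleneck 8, flow now 8.
Augment Plant→n1→n3→n5→City: bottleneck 1, flow now 9.
Augment Plant→n2→n3→n5→City: bottleneck 2, flow now 11.
Augment Plant→n2→n3→n6→City: bottleneck 2, flow now 13.
No augmenting path remains; maximum flow = 13.
In the residual graph, reachable from Plant: {Plant, n2}.
Min-cut edges: Plant→n1 (9), n2→n3 (4); capacity 9 + 4 = 13.
This cut is saturated, so no flow can exceed 13.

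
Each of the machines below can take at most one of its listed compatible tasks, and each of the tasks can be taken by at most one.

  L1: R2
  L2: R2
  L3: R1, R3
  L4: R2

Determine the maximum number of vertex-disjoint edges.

Unit-capacity flow: source→left, listed edges, right→sink; max matching = max flow.
Augmenting path L1→R2 (+1); matched 1.
Augmenting path L3→R1 (+1); matched 2.
No augmenting path remains; maximum matching = 2.
König certificate: {L3, R2} is a vertex cover of size 2 (every listed pair touches it), so no matching can be larger.

2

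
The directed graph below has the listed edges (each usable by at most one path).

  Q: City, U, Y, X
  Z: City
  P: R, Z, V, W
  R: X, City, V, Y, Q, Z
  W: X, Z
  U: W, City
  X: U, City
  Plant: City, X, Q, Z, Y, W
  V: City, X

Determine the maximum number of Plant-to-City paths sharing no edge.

5

Assign every edge capacity 1; by Menger, the answer equals the max flow.
Path Plant→City (+1); total 1.
Path Plant→Q→City (+1); total 2.
Path Plant→X→City (+1); total 3.
Path Plant→Z→City (+1); total 4.
Path Plant→W→X→U→City (+1); total 5.
No residual Plant→City path; max flow = 5.
Certifying cut of size 5: {Plant→City, Plant→Q, Plant→W, Plant→X, Plant→Z}.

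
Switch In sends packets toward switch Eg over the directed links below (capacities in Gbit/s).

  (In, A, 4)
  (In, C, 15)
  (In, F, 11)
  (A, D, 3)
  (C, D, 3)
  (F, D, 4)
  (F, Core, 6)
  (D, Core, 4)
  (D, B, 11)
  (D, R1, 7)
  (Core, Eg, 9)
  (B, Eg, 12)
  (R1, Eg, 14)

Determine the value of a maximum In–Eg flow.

16

Augment In→F→Core→Eg: bottleneck 6, flow now 6.
Augment In→A→D→Core→Eg: bottleneck 3, flow now 9.
Augment In→C→D→B→Eg: bottleneck 3, flow now 12.
Augment In→F→D→B→Eg: bottleneck 4, flow now 16.
No augmenting path remains; maximum flow = 16.
In the residual graph, reachable from In: {In, A, C, F}.
Min-cut edges: A→D (3), C→D (3), F→D (4), F→Core (6); capacity 3 + 3 + 4 + 6 = 16.
This cut is saturated, so no flow can exceed 16.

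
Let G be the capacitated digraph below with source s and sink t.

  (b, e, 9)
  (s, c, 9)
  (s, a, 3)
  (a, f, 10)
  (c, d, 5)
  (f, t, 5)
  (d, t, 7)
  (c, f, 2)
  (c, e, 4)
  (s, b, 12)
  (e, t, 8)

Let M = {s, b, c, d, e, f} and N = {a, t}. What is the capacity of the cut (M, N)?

23

Edges leaving {s, b, c, d, e, f}: s→a (3), d→t (7), e→t (8), f→t (5).
Cut capacity = 3 + 7 + 8 + 5 = 23.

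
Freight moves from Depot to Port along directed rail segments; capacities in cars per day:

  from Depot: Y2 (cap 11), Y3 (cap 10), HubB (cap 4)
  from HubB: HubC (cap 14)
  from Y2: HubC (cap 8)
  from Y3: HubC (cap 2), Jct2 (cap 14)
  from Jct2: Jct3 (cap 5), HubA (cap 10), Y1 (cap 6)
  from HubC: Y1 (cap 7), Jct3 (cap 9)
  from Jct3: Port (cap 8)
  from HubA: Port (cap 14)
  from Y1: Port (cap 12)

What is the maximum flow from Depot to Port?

Augment Depot→HubB→HubC→Jct3→Port: bottleneck 4, flow now 4.
Augment Depot→Y2→HubC→Jct3→Port: bottleneck 4, flow now 8.
Augment Depot→Y2→HubC→Y1→Port: bottleneck 4, flow now 12.
Augment Depot→Y3→Jct2→HubA→Port: bottleneck 10, flow now 22.
No augmenting path remains; maximum flow = 22.
In the residual graph, reachable from Depot: {Depot, Y2}.
Min-cut edges: Depot→HubB (4), Depot→Y3 (10), Y2→HubC (8); capacity 4 + 10 + 8 = 22.
This cut is saturated, so no flow can exceed 22.

22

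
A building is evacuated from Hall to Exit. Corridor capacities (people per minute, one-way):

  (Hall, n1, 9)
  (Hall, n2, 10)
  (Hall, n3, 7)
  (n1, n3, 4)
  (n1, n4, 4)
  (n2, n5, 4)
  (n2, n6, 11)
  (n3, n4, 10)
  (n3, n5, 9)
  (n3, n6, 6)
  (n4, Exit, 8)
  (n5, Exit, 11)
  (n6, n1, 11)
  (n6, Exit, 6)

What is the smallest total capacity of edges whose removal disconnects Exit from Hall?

25

Augment Hall→n1→n4→Exit: bottleneck 4, flow now 4.
Augment Hall→n2→n5→Exit: bottleneck 4, flow now 8.
Augment Hall→n2→n6→Exit: bottleneck 6, flow now 14.
Augment Hall→n3→n4→Exit: bottleneck 4, flow now 18.
Augment Hall→n3→n5→Exit: bottleneck 3, flow now 21.
Augment Hall→n1→n3→n5→Exit: bottleneck 4, flow now 25.
No augmenting path remains; maximum flow = 25.
By max-flow min-cut, the minimum cut capacity equals the max flow.
In the residual graph, reachable from Hall: {Hall, n1}.
Min-cut edges: Hall→n2 (10), Hall→n3 (7), n1→n3 (4), n1→n4 (4); capacity 10 + 7 + 4 + 4 = 25.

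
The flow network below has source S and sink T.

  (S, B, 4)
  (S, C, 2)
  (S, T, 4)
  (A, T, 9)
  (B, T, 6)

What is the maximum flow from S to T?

8

Augment S→T: bottleneck 4, flow now 4.
Augment S→B→T: bottleneck 4, flow now 8.
No augmenting path remains; maximum flow = 8.
In the residual graph, reachable from S: {S, C}.
Min-cut edges: S→B (4), S→T (4); capacity 4 + 4 = 8.
This cut is saturated, so no flow can exceed 8.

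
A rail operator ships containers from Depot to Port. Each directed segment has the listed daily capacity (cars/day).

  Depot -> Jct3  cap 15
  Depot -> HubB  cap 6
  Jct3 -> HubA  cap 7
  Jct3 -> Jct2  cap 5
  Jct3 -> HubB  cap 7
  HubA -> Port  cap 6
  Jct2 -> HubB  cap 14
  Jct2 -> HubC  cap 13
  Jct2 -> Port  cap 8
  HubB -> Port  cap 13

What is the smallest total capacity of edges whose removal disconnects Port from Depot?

Augment Depot→HubB→Port: bottleneck 6, flow now 6.
Augment Depot→Jct3→HubA→Port: bottleneck 6, flow now 12.
Augment Depot→Jct3→Jct2→Port: bottleneck 5, flow now 17.
Augment Depot→Jct3→HubB→Port: bottleneck 4, flow now 21.
No augmenting path remains; maximum flow = 21.
By max-flow min-cut, the minimum cut capacity equals the max flow.
In the residual graph, reachable from Depot: {Depot}.
Min-cut edges: Depot→Jct3 (15), Depot→HubB (6); capacity 15 + 6 = 21.

21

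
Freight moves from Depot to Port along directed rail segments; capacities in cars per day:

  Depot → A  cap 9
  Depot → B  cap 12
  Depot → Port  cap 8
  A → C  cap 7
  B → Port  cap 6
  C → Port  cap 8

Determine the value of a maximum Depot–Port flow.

21

Augment Depot→Port: bottleneck 8, flow now 8.
Augment Depot→B→Port: bottleneck 6, flow now 14.
Augment Depot→A→C→Port: bottleneck 7, flow now 21.
No augmenting path remains; maximum flow = 21.
In the residual graph, reachable from Depot: {Depot, A, B}.
Min-cut edges: Depot→Port (8), A→C (7), B→Port (6); capacity 8 + 7 + 6 = 21.
This cut is saturated, so no flow can exceed 21.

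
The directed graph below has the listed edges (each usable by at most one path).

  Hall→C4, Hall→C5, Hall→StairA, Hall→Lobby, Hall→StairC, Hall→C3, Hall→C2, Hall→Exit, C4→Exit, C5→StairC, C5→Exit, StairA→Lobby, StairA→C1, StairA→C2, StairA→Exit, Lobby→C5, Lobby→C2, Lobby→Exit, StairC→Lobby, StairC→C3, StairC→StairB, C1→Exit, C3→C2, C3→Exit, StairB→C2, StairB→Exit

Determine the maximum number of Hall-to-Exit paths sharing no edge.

Assign every edge capacity 1; by Menger, the answer equals the max flow.
Path Hall→Exit (+1); total 1.
Path Hall→C4→Exit (+1); total 2.
Path Hall→C5→Exit (+1); total 3.
Path Hall→StairA→Exit (+1); total 4.
Path Hall→Lobby→Exit (+1); total 5.
Path Hall→C3→Exit (+1); total 6.
Path Hall→StairC→StairB→Exit (+1); total 7.
No residual Hall→Exit path; max flow = 7.
Certifying cut of size 7: {Hall→C3, Hall→C4, Hall→C5, Hall→Exit, Hall→Lobby, Hall→StairA, Hall→StairC}.

7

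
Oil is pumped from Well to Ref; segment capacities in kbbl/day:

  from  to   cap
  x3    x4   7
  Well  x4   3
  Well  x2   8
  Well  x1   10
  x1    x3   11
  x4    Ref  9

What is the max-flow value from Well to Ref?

Augment Well→x4→Ref: bottleneck 3, flow now 3.
Augment Well→x1→x3→x4→Ref: bottleneck 6, flow now 9.
No augmenting path remains; maximum flow = 9.
In the residual graph, reachable from Well: {Well, x1, x2, x3, x4}.
Min-cut edges: x4→Ref (9); capacity 9 = 9.
This cut is saturated, so no flow can exceed 9.

9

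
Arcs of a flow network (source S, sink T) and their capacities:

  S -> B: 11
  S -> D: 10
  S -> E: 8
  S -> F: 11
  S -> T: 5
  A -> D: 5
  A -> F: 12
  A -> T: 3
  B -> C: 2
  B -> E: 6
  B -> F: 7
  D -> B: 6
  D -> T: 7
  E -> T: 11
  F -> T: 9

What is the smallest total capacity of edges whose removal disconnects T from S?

32

Augment S→T: bottleneck 5, flow now 5.
Augment S→D→T: bottleneck 7, flow now 12.
Augment S→E→T: bottleneck 8, flow now 20.
Augment S→F→T: bottleneck 9, flow now 29.
Augment S→B→E→T: bottleneck 3, flow now 32.
No augmenting path remains; maximum flow = 32.
By max-flow min-cut, the minimum cut capacity equals the max flow.
In the residual graph, reachable from S: {S, B, C, D, E, F}.
Min-cut edges: S→T (5), D→T (7), E→T (11), F→T (9); capacity 5 + 7 + 11 + 9 = 32.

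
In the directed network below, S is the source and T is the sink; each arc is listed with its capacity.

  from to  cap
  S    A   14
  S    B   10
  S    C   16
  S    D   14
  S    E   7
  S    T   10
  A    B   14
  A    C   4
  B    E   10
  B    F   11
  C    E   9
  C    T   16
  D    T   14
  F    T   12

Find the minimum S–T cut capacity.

Augment S→T: bottleneck 10, flow now 10.
Augment S→C→T: bottleneck 16, flow now 26.
Augment S→D→T: bottleneck 14, flow now 40.
Augment S→B→F→T: bottleneck 10, flow now 50.
Augment S→A→B→F→T: bottleneck 1, flow now 51.
No augmenting path remains; maximum flow = 51.
By max-flow min-cut, the minimum cut capacity equals the max flow.
In the residual graph, reachable from S: {S, A, B, C, E}.
Min-cut edges: S→D (14), S→T (10), B→F (11), C→T (16); capacity 14 + 10 + 11 + 16 = 51.

51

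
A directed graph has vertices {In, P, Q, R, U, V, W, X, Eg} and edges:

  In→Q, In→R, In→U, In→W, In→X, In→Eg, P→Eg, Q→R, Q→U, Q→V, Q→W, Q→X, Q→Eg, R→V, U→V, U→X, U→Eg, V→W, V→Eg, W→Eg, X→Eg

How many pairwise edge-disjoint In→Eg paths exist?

6

Assign every edge capacity 1; by Menger, the answer equals the max flow.
Path In→Eg (+1); total 1.
Path In→Q→Eg (+1); total 2.
Path In→U→Eg (+1); total 3.
Path In→W→Eg (+1); total 4.
Path In→X→Eg (+1); total 5.
Path In→R→V→Eg (+1); total 6.
No residual In→Eg path; max flow = 6.
Certifying cut of size 6: {In→Eg, In→Q, In→R, In→U, In→W, In→X}.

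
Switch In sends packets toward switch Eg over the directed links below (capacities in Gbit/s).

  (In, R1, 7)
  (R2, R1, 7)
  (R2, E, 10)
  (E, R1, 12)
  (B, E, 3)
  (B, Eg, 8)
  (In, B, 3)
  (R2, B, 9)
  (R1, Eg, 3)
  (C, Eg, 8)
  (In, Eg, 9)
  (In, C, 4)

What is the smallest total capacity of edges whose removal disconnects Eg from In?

Augment In→Eg: bottleneck 9, flow now 9.
Augment In→C→Eg: bottleneck 4, flow now 13.
Augment In→B→Eg: bottleneck 3, flow now 16.
Augment In→R1→Eg: bottleneck 3, flow now 19.
No augmenting path remains; maximum flow = 19.
By max-flow min-cut, the minimum cut capacity equals the max flow.
In the residual graph, reachable from In: {In, R1}.
Min-cut edges: In→C (4), In→B (3), In→Eg (9), R1→Eg (3); capacity 4 + 3 + 9 + 3 = 19.

19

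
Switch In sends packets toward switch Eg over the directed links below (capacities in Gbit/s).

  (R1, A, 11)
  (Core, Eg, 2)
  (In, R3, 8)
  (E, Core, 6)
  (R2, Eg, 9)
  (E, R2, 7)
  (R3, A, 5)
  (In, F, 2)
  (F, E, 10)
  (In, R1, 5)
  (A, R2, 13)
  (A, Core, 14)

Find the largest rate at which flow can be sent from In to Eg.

11

Augment In→R3→A→R2→Eg: bottleneck 5, flow now 5.
Augment In→F→E→R2→Eg: bottleneck 2, flow now 7.
Augment In→R1→A→R2→Eg: bottleneck 2, flow now 9.
Augment In→R1→A→Core→Eg: bottleneck 2, flow now 11.
No augmenting path remains; maximum flow = 11.
In the residual graph, reachable from In: {In, R3, F, R1, A, E, R2, Core}.
Min-cut edges: R2→Eg (9), Core→Eg (2); capacity 9 + 2 = 11.
This cut is saturated, so no flow can exceed 11.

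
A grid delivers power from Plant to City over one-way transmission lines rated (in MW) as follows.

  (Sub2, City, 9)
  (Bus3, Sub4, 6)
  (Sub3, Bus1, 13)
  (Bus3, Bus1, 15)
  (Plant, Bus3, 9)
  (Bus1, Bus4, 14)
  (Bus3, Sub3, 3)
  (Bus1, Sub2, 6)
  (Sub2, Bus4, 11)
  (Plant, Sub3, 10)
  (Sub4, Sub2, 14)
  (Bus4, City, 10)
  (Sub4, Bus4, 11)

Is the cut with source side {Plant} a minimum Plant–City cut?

Yes — it is a minimum cut (capacity 19).

Given cut capacity: 9 + 10 = 19.
Augment Plant→Bus3→Bus1→Bus4→City: bottleneck 9, flow now 9.
Augment Plant→Sub3→Bus1→Bus4→City: bottleneck 1, flow now 10.
Augment Plant→Sub3→Bus1→Sub2→City: bottleneck 6, flow now 16.
Augment Plant→Sub3→Bus1→Bus3→Sub4→Sub2→City: bottleneck 3, flow now 19. (uses reverse residual edge)
No augmenting path remains; maximum flow = 19.
Cut capacity 19 equals the max flow, so it is a minimum cut.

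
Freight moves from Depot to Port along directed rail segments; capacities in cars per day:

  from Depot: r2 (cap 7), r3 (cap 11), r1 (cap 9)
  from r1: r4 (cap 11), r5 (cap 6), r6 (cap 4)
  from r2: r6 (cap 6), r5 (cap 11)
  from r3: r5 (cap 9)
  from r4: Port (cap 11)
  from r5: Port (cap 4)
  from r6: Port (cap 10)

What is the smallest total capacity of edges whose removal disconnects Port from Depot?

19

Augment Depot→r1→r4→Port: bottleneck 9, flow now 9.
Augment Depot→r2→r5→Port: bottleneck 4, flow now 13.
Augment Depot→r2→r6→Port: bottleneck 3, flow now 16.
Augment Depot→r3→r5→r2→r6→Port: bottleneck 3, flow now 19. (uses reverse residual edge)
No augmenting path remains; maximum flow = 19.
By max-flow min-cut, the minimum cut capacity equals the max flow.
In the residual graph, reachable from Depot: {Depot, r2, r3, r5}.
Min-cut edges: Depot→r1 (9), r2→r6 (6), r5→Port (4); capacity 9 + 6 + 4 = 19.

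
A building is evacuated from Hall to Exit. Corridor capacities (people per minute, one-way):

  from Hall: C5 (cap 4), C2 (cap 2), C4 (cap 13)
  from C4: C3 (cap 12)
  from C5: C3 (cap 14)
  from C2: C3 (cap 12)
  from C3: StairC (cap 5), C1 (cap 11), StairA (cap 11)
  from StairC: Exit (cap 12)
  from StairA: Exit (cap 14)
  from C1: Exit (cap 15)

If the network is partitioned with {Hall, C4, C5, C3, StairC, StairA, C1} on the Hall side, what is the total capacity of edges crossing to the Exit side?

43

Edges leaving {Hall, C4, C5, C3, StairC, StairA, C1}: Hall→C2 (2), StairC→Exit (12), StairA→Exit (14), C1→Exit (15).
Cut capacity = 2 + 12 + 14 + 15 = 43.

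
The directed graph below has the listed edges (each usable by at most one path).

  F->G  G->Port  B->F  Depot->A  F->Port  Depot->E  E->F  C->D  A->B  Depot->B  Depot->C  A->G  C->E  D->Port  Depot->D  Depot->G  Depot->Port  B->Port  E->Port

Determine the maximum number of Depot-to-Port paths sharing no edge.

6

Assign every edge capacity 1; by Menger, the answer equals the max flow.
Path Depot→Port (+1); total 1.
Path Depot→B→Port (+1); total 2.
Path Depot→D→Port (+1); total 3.
Path Depot→E→Port (+1); total 4.
Path Depot→G→Port (+1); total 5.
Path Depot→A→B→F→Port (+1); total 6.
No residual Depot→Port path; max flow = 6.
Certifying cut of size 6: {B→Port, D→Port, Depot→Port, E→Port, F→Port, G→Port}.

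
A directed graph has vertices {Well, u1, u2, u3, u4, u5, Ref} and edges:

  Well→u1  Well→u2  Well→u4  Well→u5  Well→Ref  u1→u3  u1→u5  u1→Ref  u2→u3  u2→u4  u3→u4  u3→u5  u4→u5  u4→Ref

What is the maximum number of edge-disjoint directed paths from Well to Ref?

Assign every edge capacity 1; by Menger, the answer equals the max flow.
Path Well→Ref (+1); total 1.
Path Well→u1→Ref (+1); total 2.
Path Well→u4→Ref (+1); total 3.
No residual Well→Ref path; max flow = 3.
Certifying cut of size 3: {Well→Ref, Well→u1, u4→Ref}.

3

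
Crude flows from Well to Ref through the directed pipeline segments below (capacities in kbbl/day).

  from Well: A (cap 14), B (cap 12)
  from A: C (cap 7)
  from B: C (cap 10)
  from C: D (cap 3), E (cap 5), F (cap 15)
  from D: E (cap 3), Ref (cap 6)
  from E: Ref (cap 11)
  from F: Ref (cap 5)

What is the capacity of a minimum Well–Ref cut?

13

Augment Well→A→C→D→Ref: bottleneck 3, flow now 3.
Augment Well→A→C→E→Ref: bottleneck 4, flow now 7.
Augment Well→B→C→E→Ref: bottleneck 1, flow now 8.
Augment Well→B→C→F→Ref: bottleneck 5, flow now 13.
No augmenting path remains; maximum flow = 13.
By max-flow min-cut, the minimum cut capacity equals the max flow.
In the residual graph, reachable from Well: {Well, A, B, C, F}.
Min-cut edges: C→D (3), C→E (5), F→Ref (5); capacity 3 + 5 + 5 = 13.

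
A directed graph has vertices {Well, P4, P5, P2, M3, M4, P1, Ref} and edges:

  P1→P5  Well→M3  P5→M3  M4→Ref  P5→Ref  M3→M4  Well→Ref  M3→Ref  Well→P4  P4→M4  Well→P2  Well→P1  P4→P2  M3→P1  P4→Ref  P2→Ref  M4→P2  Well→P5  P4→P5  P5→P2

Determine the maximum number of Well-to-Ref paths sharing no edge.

6

Assign every edge capacity 1; by Menger, the answer equals the max flow.
Path Well→Ref (+1); total 1.
Path Well→P4→Ref (+1); total 2.
Path Well→P5→Ref (+1); total 3.
Path Well→P2→Ref (+1); total 4.
Path Well→M3→Ref (+1); total 5.
Path Well→P1→P5→M3→M4→Ref (+1); total 6.
No residual Well→Ref path; max flow = 6.
Certifying cut of size 6: {Well→M3, Well→P1, Well→P2, Well→P4, Well→P5, Well→Ref}.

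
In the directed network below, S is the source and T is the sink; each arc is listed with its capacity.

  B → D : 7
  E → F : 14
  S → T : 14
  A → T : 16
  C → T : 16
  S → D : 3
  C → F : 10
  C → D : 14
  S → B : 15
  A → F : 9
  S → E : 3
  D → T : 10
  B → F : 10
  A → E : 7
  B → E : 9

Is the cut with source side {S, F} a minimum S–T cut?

Given cut capacity: 15 + 3 + 3 + 14 = 35.
Augment S→T: bottleneck 14, flow now 14.
Augment S→D→T: bottleneck 3, flow now 17.
Augment S→B→D→T: bottleneck 7, flow now 24.
No augmenting path remains; maximum flow = 24.
In the residual graph, reachable from S: {S, B, E, F}.
Min-cut edges: S→D (3), S→T (14), B→D (7); capacity 3 + 14 + 7 = 24.
Cut capacity 35 exceeds the max flow 24, so it is not minimum.

No — its capacity is 35, but the minimum cut has capacity 24.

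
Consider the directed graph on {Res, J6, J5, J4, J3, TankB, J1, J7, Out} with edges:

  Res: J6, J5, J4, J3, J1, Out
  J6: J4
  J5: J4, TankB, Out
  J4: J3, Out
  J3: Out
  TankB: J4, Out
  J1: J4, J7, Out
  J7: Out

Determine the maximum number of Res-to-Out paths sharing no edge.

5

Assign every edge capacity 1; by Menger, the answer equals the max flow.
Path Res→Out (+1); total 1.
Path Res→J5→Out (+1); total 2.
Path Res→J4→Out (+1); total 3.
Path Res→J3→Out (+1); total 4.
Path Res→J1→Out (+1); total 5.
No residual Res→Out path; max flow = 5.
Certifying cut of size 5: {J3→Out, J4→Out, Res→J1, Res→J5, Res→Out}.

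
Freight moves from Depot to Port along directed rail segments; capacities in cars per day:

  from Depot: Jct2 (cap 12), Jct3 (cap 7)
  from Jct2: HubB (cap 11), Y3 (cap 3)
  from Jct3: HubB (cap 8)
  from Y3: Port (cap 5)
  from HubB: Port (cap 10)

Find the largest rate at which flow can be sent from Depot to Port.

13

Augment Depot→Jct2→Y3→Port: bottleneck 3, flow now 3.
Augment Depot→Jct2→HubB→Port: bottleneck 9, flow now 12.
Augment Depot→Jct3→HubB→Port: bottleneck 1, flow now 13.
No augmenting path remains; maximum flow = 13.
In the residual graph, reachable from Depot: {Depot, Jct2, Jct3, HubB}.
Min-cut edges: Jct2→Y3 (3), HubB→Port (10); capacity 3 + 10 = 13.
This cut is saturated, so no flow can exceed 13.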